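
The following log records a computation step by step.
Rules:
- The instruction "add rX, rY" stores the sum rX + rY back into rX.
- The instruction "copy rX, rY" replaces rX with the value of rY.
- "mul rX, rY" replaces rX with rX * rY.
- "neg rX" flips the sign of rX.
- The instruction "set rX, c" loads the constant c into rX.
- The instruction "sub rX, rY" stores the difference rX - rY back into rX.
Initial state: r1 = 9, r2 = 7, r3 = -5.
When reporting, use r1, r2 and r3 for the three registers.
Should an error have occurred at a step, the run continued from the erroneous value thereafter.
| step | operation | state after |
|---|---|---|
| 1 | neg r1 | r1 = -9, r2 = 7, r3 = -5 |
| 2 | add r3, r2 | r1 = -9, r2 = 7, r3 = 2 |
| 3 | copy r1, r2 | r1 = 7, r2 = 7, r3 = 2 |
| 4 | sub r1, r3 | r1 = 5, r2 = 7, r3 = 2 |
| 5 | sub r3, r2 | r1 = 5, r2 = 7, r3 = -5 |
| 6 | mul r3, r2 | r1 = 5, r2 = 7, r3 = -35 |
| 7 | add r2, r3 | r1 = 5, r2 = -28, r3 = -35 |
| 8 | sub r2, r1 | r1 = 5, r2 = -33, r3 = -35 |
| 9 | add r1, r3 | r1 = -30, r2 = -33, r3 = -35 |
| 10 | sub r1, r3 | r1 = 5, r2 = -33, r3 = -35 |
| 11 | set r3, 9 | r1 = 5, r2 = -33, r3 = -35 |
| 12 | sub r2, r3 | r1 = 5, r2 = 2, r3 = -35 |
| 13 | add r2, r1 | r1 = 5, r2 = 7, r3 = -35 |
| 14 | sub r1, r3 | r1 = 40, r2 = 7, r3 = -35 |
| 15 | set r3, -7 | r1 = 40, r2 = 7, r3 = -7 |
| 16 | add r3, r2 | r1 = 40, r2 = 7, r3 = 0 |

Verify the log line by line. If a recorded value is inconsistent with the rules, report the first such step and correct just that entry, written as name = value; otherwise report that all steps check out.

step 11, r3 = 9

step 1: r1 = -(9) = -9 -> verified
step 2: r3 = -5 + 7 = 2 -> confirmed correct
step 3: r1 = 7 -> confirmed correct
step 4: r1 = 7 - 2 = 5 -> verified
step 5: r3 = 2 - 7 = -5 -> no discrepancy
step 6: r3 = -5 * 7 = -35 -> consistent with the log
step 7: r2 = 7 + -35 = -28 -> in agreement
step 8: r2 = -28 - 5 = -33 -> in agreement
step 9: r1 = 5 + -35 = -30 -> consistent with the log
step 10: r1 = -30 - -35 = 5 -> exactly as logged
step 11: r3 = 9 -> this is not what the log shows
Conclusion: step 11 carries the first error; the entry should be r3 = 9.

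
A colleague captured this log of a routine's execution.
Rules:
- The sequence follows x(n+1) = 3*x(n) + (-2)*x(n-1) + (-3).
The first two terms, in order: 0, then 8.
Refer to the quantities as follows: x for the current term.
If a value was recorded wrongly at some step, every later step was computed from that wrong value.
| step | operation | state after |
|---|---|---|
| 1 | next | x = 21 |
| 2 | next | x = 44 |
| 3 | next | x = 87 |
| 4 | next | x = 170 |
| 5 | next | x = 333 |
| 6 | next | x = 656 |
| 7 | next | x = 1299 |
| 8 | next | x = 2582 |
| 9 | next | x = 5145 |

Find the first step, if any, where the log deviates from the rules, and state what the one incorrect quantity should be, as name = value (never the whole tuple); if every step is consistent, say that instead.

no error

Recomputing the run from the initial state:
step 1: x = 21
step 2: x = 44
step 3: x = 87
step 4: x = 170
step 5: x = 333
step 6: x = 656
step 7: x = 1299
step 8: x = 2582
step 9: x = 5145
This matches the log at every step.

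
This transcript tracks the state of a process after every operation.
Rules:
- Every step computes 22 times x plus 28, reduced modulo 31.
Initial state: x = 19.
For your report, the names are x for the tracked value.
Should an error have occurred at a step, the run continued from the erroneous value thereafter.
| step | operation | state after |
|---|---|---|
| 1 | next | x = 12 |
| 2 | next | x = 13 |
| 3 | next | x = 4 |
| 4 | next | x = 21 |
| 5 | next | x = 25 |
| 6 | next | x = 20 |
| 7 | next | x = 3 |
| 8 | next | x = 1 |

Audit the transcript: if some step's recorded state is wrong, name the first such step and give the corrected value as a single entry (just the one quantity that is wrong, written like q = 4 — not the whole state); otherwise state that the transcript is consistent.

step 4, x = 23

Recomputing the run from the initial state:
step 1: x = 12
step 2: x = 13
step 3: x = 4
step 4: x = 23
step 5: x = 7
step 6: x = 27
step 7: x = 2
step 8: x = 10
The first disagreement with the transcript is at step 4, where the value should be x = 23.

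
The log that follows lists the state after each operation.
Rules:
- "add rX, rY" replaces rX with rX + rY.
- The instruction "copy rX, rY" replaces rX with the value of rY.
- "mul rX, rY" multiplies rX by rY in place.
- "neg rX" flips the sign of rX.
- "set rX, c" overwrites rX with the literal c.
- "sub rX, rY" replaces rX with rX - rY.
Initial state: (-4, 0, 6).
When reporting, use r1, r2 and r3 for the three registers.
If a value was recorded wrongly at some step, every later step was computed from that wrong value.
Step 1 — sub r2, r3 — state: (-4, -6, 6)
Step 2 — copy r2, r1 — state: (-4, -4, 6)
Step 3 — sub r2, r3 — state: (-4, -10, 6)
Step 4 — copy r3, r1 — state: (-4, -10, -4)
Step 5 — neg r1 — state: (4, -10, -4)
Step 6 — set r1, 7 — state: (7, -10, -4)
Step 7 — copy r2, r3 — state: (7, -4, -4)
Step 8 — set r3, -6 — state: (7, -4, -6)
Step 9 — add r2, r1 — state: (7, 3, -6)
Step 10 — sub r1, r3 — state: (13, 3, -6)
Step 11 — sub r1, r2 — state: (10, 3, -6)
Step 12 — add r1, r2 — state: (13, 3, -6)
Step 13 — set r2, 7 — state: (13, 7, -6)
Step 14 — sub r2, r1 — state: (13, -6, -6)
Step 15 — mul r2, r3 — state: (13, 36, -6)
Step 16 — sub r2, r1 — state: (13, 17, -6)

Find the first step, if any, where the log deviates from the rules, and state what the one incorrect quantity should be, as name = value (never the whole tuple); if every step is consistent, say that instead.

Step 1: r2 = 0 - 6 = -6 — matches.
Step 2: r2 = -4 — consistent with the log.
Step 3: r2 = -4 - 6 = -10 — confirmed correct.
Step 4: r3 = -4 — in agreement.
Step 5: r1 = -(-4) = 4 — matches.
Step 6: r1 = 7 — agrees with the log.
Step 7: r2 = -4 — matches.
Step 8: r3 = -6 — no discrepancy.
Step 9: r2 = -4 + 7 = 3 — checks out.
Step 10: r1 = 7 - -6 = 13 — in agreement.
Step 11: r1 = 13 - 3 = 10 — exactly as logged.
Step 12: r1 = 10 + 3 = 13 — verified.
Step 13: r2 = 7 — exactly as logged.
Step 14: r2 = 7 - 13 = -6 — same as recorded.
Step 15: r2 = -6 * -6 = 36 — same as recorded.
Step 16: r2 = 36 - 13 = 23 — the log disagrees here.
Step 16 is the first one off; corrected, r2 = 23.

step 16, r2 = 23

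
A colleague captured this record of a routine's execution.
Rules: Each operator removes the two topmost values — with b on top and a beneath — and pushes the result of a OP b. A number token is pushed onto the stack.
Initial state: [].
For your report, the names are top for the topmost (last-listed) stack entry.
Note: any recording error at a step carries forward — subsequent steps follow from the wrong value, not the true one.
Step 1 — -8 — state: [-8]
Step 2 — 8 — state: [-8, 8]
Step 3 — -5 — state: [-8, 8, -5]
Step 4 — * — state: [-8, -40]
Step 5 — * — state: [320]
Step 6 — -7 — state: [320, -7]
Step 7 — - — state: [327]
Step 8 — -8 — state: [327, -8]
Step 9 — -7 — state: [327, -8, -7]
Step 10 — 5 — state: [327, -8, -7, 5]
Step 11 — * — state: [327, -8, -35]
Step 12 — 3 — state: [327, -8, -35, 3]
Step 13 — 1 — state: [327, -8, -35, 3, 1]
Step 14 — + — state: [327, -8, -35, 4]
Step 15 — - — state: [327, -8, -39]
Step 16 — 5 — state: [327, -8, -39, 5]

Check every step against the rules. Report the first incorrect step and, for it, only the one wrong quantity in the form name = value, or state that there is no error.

no error

Recomputing the run from the initial state:
step 1: [-8]
step 2: [-8, 8]
step 3: [-8, 8, -5]
step 4: [-8, -40]
step 5: [320]
step 6: [320, -7]
step 7: [327]
step 8: [327, -8]
step 9: [327, -8, -7]
step 10: [327, -8, -7, 5]
step 11: [327, -8, -35]
step 12: [327, -8, -35, 3]
step 13: [327, -8, -35, 3, 1]
step 14: [327, -8, -35, 4]
step 15: [327, -8, -39]
step 16: [327, -8, -39, 5]
This matches the record at every step.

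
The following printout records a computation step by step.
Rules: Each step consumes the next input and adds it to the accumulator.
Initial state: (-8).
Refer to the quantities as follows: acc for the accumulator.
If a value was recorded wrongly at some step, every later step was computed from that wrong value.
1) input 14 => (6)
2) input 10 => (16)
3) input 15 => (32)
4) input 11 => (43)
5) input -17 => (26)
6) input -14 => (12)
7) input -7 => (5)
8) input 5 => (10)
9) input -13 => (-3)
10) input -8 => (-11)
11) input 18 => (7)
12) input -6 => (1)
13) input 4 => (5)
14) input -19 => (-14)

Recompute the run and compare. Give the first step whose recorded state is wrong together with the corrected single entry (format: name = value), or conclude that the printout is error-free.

step 3, acc = 31

Recomputing the run from the initial state:
step 1: acc = 6
step 2: acc = 16
step 3: acc = 31
step 4: acc = 42
step 5: acc = 25
step 6: acc = 11
step 7: acc = 4
step 8: acc = 9
step 9: acc = -4
step 10: acc = -12
step 11: acc = 6
step 12: acc = 0
step 13: acc = 4
step 14: acc = -15
The first disagreement with the printout is at step 3, where the value should be acc = 31.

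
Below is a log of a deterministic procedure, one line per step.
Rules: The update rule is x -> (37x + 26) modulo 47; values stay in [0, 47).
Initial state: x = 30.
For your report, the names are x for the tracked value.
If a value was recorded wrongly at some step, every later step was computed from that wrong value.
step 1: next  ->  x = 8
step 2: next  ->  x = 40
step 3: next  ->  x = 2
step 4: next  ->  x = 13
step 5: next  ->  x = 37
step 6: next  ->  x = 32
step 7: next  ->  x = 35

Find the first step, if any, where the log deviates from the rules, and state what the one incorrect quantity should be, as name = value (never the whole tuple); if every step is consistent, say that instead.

step 4, x = 6

step 1: x = (37*30 + 26) mod 47 = 8 -> in agreement
step 2: x = (37*8 + 26) mod 47 = 40 -> checks out
step 3: x = (37*40 + 26) mod 47 = 2 -> checks out
step 4: x = (37*2 + 26) mod 47 = 6 -> the log has a different value
The audit stops at step 4: the recorded entry is wrong and should be x = 6.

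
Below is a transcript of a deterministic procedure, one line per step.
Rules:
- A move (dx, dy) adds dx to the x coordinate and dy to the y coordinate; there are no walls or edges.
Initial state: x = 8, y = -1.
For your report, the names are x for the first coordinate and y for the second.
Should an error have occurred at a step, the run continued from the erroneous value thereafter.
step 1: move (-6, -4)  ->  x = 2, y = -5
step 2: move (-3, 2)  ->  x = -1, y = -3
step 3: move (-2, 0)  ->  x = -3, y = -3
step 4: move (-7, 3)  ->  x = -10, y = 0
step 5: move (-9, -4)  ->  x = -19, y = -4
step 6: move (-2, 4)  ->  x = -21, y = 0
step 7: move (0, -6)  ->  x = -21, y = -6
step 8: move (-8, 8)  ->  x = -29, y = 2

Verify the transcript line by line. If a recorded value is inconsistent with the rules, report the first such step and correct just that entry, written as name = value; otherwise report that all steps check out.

step 1: x = 8 + (-6) = 2, y = -1 + (-4) = -5 -> matches
step 2: x = 2 + (-3) = -1, y = -5 + (2) = -3 -> confirmed correct
step 3: x = -1 + (-2) = -3, y = -3 + (0) = -3 -> exactly as logged
step 4: x = -3 + (-7) = -10, y = -3 + (3) = 0 -> agrees with the transcript
step 5: x = -10 + (-9) = -19, y = 0 + (-4) = -4 -> verified
step 6: x = -19 + (-2) = -21, y = -4 + (4) = 0 -> agrees with the transcript
step 7: x = -21 + (0) = -21, y = 0 + (-6) = -6 -> no discrepancy
step 8: x = -21 + (-8) = -29, y = -6 + (8) = 2 -> agrees with the transcript
All entries verified; no error found.

no error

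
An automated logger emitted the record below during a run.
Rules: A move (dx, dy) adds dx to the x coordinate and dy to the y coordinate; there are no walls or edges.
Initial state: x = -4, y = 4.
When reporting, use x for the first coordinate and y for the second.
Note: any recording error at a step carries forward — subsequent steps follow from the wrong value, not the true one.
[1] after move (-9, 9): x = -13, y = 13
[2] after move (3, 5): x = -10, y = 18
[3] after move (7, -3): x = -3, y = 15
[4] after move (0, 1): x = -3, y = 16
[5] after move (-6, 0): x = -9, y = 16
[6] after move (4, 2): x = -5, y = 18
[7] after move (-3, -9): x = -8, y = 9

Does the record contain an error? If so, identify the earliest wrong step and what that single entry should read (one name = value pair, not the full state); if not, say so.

no error

Recomputing the run from the initial state:
step 1: x = -13, y = 13
step 2: x = -10, y = 18
step 3: x = -3, y = 15
step 4: x = -3, y = 16
step 5: x = -9, y = 16
step 6: x = -5, y = 18
step 7: x = -8, y = 9
This matches the record at every step.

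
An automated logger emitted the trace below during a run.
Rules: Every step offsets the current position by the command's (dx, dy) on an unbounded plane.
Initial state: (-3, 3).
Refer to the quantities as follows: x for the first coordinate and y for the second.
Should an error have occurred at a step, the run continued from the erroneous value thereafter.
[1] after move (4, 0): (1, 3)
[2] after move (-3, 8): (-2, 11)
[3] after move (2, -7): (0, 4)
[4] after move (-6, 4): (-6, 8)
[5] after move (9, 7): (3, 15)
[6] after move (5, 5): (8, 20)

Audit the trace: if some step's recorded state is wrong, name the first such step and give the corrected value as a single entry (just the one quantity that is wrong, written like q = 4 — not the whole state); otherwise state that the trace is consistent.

no error

Step 1: x = -3 + (4) = 1, y = 3 + (0) = 3 — agrees with the trace.
Step 2: x = 1 + (-3) = -2, y = 3 + (8) = 11 — confirmed correct.
Step 3: x = -2 + (2) = 0, y = 11 + (-7) = 4 — checks out.
Step 4: x = 0 + (-6) = -6, y = 4 + (4) = 8 — same as recorded.
Step 5: x = -6 + (9) = 3, y = 8 + (7) = 15 — agrees with the trace.
Step 6: x = 3 + (5) = 8, y = 15 + (5) = 20 — checks out.
All steps check out; nothing to correct.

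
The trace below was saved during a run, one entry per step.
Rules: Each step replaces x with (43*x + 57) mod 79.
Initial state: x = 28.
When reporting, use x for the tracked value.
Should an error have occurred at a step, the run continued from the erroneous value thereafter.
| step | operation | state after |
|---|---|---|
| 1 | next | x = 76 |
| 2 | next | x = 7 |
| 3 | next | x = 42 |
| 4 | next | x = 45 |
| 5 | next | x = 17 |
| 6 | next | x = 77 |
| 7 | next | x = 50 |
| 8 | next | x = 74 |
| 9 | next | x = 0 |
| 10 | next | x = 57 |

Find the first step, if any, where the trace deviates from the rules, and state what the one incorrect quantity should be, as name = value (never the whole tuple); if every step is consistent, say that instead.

step 4, x = 46

1. x = (43*28 + 57) mod 79 = 76 (matches)
2. x = (43*76 + 57) mod 79 = 7 (checks out)
3. x = (43*7 + 57) mod 79 = 42 (consistent with the trace)
4. x = (43*42 + 57) mod 79 = 46 (a discrepancy with the trace)
Step 4 is the first one off; corrected, x = 46.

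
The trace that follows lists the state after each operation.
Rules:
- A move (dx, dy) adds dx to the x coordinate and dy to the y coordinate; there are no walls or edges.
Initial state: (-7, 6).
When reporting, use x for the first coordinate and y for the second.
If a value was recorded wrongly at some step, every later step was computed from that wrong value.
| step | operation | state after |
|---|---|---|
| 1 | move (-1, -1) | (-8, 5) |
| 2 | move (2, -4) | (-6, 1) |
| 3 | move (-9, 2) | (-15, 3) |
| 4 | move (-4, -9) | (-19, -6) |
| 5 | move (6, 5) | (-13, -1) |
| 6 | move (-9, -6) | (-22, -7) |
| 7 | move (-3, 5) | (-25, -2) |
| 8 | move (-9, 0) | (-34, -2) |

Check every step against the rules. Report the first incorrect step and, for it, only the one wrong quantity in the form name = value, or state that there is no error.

no error

Recomputing the run from the initial state:
step 1: x = -8, y = 5
step 2: x = -6, y = 1
step 3: x = -15, y = 3
step 4: x = -19, y = -6
step 5: x = -13, y = -1
step 6: x = -22, y = -7
step 7: x = -25, y = -2
step 8: x = -34, y = -2
This matches the trace at every step.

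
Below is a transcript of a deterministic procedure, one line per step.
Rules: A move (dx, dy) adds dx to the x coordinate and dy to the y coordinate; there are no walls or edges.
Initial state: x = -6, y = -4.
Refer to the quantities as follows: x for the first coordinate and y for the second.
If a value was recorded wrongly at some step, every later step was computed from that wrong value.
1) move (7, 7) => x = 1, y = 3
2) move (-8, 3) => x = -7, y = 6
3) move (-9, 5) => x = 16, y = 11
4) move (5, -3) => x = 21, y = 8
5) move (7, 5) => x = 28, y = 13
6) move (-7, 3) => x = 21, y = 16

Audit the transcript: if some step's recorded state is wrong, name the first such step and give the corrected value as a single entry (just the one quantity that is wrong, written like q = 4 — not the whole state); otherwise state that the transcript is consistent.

Recomputing the run from the initial state:
step 1: x = 1, y = 3
step 2: x = -7, y = 6
step 3: x = -16, y = 11
step 4: x = -11, y = 8
step 5: x = -4, y = 13
step 6: x = -11, y = 16
The first disagreement with the transcript is at step 3, where the value should be x = -16.

step 3, x = -16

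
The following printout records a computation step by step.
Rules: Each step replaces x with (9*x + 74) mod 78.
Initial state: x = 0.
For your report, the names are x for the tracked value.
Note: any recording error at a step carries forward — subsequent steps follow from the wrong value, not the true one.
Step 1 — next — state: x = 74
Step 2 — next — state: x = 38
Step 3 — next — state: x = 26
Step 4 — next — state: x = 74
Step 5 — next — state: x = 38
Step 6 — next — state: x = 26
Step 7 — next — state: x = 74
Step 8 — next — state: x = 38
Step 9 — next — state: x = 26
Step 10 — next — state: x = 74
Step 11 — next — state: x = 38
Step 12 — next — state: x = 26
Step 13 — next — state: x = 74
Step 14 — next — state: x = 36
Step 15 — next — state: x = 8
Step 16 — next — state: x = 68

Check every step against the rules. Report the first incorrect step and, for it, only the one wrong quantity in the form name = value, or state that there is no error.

step 14, x = 38

Step 1: x = (9*0 + 74) mod 78 = 74 — checks out.
Step 2: x = (9*74 + 74) mod 78 = 38 — verified.
Step 3: x = (9*38 + 74) mod 78 = 26 — consistent with the printout.
Step 4: x = (9*26 + 74) mod 78 = 74 — in agreement.
Step 5: x = (9*74 + 74) mod 78 = 38 — no discrepancy.
Step 6: x = (9*38 + 74) mod 78 = 26 — verified.
Step 7: x = (9*26 + 74) mod 78 = 74 — no discrepancy.
Step 8: x = (9*74 + 74) mod 78 = 38 — agrees with the printout.
Step 9: x = (9*38 + 74) mod 78 = 26 — in agreement.
Step 10: x = (9*26 + 74) mod 78 = 74 — agrees with the printout.
Step 11: x = (9*74 + 74) mod 78 = 38 — matches.
Step 12: x = (9*38 + 74) mod 78 = 26 — matches.
Step 13: x = (9*26 + 74) mod 78 = 74 — no discrepancy.
Step 14: x = (9*74 + 74) mod 78 = 38 — the printout has a different value.
The earliest wrong entry is at step 14: it should read x = 38.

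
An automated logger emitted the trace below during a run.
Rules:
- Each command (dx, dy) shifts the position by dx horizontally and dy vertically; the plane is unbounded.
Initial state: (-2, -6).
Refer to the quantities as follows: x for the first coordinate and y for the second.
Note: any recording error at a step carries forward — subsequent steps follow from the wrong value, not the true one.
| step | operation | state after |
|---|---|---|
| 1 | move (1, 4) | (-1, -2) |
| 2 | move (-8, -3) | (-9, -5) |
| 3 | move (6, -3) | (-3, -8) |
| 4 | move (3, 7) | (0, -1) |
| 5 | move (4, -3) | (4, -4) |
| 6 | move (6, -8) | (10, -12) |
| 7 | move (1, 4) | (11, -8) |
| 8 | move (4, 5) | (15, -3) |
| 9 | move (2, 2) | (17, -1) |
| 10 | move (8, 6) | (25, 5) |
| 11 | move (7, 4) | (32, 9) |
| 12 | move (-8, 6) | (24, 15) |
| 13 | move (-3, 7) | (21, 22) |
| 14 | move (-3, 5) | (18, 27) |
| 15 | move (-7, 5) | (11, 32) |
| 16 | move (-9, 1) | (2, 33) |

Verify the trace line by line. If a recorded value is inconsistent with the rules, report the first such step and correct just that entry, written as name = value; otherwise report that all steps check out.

step 1: x = -2 + (1) = -1, y = -6 + (4) = -2 -> same as recorded
step 2: x = -1 + (-8) = -9, y = -2 + (-3) = -5 -> no discrepancy
step 3: x = -9 + (6) = -3, y = -5 + (-3) = -8 -> exactly as logged
step 4: x = -3 + (3) = 0, y = -8 + (7) = -1 -> verified
step 5: x = 0 + (4) = 4, y = -1 + (-3) = -4 -> consistent with the trace
step 6: x = 4 + (6) = 10, y = -4 + (-8) = -12 -> agrees with the trace
step 7: x = 10 + (1) = 11, y = -12 + (4) = -8 -> checks out
step 8: x = 11 + (4) = 15, y = -8 + (5) = -3 -> consistent with the trace
step 9: x = 15 + (2) = 17, y = -3 + (2) = -1 -> no discrepancy
step 10: x = 17 + (8) = 25, y = -1 + (6) = 5 -> consistent with the trace
step 11: x = 25 + (7) = 32, y = 5 + (4) = 9 -> no discrepancy
step 12: x = 32 + (-8) = 24, y = 9 + (6) = 15 -> checks out
step 13: x = 24 + (-3) = 21, y = 15 + (7) = 22 -> checks out
step 14: x = 21 + (-3) = 18, y = 22 + (5) = 27 -> consistent with the trace
step 15: x = 18 + (-7) = 11, y = 27 + (5) = 32 -> verified
step 16: x = 11 + (-9) = 2, y = 32 + (1) = 33 -> consistent with the trace
Every step is consistent.

no error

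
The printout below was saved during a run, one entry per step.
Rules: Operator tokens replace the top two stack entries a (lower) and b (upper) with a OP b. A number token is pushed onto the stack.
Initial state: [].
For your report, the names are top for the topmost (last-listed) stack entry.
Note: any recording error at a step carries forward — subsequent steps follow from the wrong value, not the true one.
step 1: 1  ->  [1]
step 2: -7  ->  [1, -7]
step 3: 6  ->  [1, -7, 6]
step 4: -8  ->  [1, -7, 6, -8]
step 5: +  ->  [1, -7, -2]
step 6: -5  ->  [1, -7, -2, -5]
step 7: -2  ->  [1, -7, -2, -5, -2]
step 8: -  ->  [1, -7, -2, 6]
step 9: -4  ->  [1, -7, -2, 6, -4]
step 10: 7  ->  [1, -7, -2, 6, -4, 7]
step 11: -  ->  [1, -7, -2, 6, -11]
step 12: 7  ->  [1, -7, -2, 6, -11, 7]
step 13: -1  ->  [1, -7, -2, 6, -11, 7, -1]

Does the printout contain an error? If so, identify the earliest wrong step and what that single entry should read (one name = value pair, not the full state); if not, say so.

step 1: push 1: top = 1 -> verified
step 2: push -7: top = -7 -> agrees with the printout
step 3: push 6: top = 6 -> same as recorded
step 4: push -8: top = -8 -> no discrepancy
step 5: 6 + -8 = -2 -> agrees with the printout
step 6: push -5: top = -5 -> agrees with the printout
step 7: push -2: top = -2 -> same as recorded
step 8: -5 - -2 = -3 -> the printout has a different value
So the first discrepancy is step 8, where the right value is top = -3.

step 8, top = -3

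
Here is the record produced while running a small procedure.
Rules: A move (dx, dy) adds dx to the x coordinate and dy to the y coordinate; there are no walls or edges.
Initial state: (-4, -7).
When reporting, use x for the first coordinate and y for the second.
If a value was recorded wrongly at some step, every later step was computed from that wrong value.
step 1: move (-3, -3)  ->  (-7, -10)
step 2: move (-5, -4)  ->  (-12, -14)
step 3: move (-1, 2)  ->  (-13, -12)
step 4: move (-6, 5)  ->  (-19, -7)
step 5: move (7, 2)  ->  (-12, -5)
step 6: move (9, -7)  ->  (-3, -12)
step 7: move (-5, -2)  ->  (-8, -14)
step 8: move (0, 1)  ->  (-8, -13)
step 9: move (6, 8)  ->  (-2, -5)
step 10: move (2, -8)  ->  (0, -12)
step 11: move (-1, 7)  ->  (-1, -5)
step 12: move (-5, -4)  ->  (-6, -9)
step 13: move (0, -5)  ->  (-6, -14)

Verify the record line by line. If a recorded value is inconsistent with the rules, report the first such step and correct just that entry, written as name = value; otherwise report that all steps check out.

step 10, y = -13

Recomputing the run from the initial state:
step 1: x = -7, y = -10
step 2: x = -12, y = -14
step 3: x = -13, y = -12
step 4: x = -19, y = -7
step 5: x = -12, y = -5
step 6: x = -3, y = -12
step 7: x = -8, y = -14
step 8: x = -8, y = -13
step 9: x = -2, y = -5
step 10: x = 0, y = -13
step 11: x = -1, y = -6
step 12: x = -6, y = -10
step 13: x = -6, y = -15
The first disagreement with the record is at step 10, where the value should be y = -13.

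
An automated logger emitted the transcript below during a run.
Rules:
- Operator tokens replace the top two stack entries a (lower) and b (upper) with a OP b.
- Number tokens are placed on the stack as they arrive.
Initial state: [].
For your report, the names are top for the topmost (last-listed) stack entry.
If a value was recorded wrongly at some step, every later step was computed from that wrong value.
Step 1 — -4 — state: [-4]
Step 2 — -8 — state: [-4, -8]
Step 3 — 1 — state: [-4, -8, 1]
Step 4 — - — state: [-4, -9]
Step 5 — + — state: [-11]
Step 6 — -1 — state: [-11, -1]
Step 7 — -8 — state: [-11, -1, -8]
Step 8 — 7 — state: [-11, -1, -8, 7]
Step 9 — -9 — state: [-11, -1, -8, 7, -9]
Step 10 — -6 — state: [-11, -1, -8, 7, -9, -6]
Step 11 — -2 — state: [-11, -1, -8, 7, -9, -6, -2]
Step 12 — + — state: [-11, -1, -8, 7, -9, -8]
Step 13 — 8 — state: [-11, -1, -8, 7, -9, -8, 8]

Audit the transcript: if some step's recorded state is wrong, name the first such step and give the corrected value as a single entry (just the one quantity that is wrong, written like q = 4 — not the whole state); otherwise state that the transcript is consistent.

Recomputing the run from the initial state:
step 1: [-4]
step 2: [-4, -8]
step 3: [-4, -8, 1]
step 4: [-4, -9]
step 5: [-13]
step 6: [-13, -1]
step 7: [-13, -1, -8]
step 8: [-13, -1, -8, 7]
step 9: [-13, -1, -8, 7, -9]
step 10: [-13, -1, -8, 7, -9, -6]
step 11: [-13, -1, -8, 7, -9, -6, -2]
step 12: [-13, -1, -8, 7, -9, -8]
step 13: [-13, -1, -8, 7, -9, -8, 8]
The first disagreement with the transcript is at step 5, where the value should be top = -13.

step 5, top = -13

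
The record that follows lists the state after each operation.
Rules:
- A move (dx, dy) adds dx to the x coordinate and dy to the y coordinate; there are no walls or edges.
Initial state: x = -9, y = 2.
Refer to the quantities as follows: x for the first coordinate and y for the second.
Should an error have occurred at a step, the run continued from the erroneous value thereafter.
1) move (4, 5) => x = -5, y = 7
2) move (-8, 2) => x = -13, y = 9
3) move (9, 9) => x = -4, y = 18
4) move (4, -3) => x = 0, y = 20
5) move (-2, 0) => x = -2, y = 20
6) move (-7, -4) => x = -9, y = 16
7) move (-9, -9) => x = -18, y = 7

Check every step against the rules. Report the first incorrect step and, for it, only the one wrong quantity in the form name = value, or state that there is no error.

Step 1: x = -9 + (4) = -5, y = 2 + (5) = 7 — consistent with the record.
Step 2: x = -5 + (-8) = -13, y = 7 + (2) = 9 — in agreement.
Step 3: x = -13 + (9) = -4, y = 9 + (9) = 18 — no discrepancy.
Step 4: x = -4 + (4) = 0, y = 18 + (-3) = 15 — the record disagrees here.
Conclusion: step 4 carries the first error; the entry should be y = 15.

step 4, y = 15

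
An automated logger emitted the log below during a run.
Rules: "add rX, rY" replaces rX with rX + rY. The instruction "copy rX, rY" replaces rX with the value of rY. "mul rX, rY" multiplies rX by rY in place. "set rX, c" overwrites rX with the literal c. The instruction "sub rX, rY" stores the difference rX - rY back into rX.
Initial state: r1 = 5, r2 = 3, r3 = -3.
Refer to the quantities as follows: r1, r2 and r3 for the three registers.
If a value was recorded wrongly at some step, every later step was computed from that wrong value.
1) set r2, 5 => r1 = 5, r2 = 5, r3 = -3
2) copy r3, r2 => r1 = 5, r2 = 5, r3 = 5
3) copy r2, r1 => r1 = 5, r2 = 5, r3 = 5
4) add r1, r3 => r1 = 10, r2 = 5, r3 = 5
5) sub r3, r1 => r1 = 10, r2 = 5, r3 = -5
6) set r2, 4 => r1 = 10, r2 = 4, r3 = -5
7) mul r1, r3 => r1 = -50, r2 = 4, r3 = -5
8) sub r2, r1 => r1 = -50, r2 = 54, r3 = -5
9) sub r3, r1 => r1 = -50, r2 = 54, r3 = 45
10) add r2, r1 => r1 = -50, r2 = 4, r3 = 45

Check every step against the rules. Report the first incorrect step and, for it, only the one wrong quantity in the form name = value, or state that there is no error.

Recomputing the run from the initial state:
step 1: r1 = 5, r2 = 5, r3 = -3
step 2: r1 = 5, r2 = 5, r3 = 5
step 3: r1 = 5, r2 = 5, r3 = 5
step 4: r1 = 10, r2 = 5, r3 = 5
step 5: r1 = 10, r2 = 5, r3 = -5
step 6: r1 = 10, r2 = 4, r3 = -5
step 7: r1 = -50, r2 = 4, r3 = -5
step 8: r1 = -50, r2 = 54, r3 = -5
step 9: r1 = -50, r2 = 54, r3 = 45
step 10: r1 = -50, r2 = 4, r3 = 45
This matches the log at every step.

no error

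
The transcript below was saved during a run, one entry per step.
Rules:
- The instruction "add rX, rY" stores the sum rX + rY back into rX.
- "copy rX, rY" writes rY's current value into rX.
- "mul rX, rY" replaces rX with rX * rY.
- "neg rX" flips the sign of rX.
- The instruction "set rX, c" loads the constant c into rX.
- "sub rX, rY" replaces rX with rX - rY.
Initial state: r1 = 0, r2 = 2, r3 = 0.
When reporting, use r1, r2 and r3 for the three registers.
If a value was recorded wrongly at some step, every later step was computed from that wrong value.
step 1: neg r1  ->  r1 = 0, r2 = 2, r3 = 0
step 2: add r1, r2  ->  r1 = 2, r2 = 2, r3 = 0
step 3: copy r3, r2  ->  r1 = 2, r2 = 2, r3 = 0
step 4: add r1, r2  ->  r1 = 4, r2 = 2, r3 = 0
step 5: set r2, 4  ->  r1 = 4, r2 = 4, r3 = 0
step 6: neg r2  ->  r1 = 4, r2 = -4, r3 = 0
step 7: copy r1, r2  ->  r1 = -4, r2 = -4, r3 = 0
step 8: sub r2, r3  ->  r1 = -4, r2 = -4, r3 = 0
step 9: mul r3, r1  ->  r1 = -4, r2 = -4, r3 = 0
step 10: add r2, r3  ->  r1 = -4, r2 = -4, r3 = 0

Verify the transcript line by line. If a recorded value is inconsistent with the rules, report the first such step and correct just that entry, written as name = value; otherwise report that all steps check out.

step 3, r3 = 2

1. r1 = -(0) = 0 (confirmed correct)
2. r1 = 0 + 2 = 2 (verified)
3. r3 = 2 (first mismatch against the transcript)
Conclusion: step 3 carries the first error; the entry should be r3 = 2.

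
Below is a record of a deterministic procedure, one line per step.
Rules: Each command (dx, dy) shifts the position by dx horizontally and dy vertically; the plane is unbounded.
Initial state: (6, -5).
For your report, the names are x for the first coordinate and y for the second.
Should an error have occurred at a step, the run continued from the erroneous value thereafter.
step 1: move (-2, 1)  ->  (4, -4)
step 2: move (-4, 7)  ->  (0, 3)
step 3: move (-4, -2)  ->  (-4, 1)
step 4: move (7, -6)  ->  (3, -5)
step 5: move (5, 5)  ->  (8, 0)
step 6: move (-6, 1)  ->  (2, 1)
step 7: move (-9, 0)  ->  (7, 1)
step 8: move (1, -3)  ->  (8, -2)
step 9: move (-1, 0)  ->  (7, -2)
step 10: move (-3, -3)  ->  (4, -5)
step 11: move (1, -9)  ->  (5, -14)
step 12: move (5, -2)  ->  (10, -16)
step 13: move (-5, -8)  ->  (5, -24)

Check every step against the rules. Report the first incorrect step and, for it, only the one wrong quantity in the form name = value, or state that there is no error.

step 7, x = -7

1. x = 6 + (-2) = 4, y = -5 + (1) = -4 (in agreement)
2. x = 4 + (-4) = 0, y = -4 + (7) = 3 (verified)
3. x = 0 + (-4) = -4, y = 3 + (-2) = 1 (checks out)
4. x = -4 + (7) = 3, y = 1 + (-6) = -5 (checks out)
5. x = 3 + (5) = 8, y = -5 + (5) = 0 (consistent with the record)
6. x = 8 + (-6) = 2, y = 0 + (1) = 1 (same as recorded)
7. x = 2 + (-9) = -7, y = 1 + (0) = 1 (a discrepancy with the record)
Conclusion: step 7 carries the first error; the entry should be x = -7.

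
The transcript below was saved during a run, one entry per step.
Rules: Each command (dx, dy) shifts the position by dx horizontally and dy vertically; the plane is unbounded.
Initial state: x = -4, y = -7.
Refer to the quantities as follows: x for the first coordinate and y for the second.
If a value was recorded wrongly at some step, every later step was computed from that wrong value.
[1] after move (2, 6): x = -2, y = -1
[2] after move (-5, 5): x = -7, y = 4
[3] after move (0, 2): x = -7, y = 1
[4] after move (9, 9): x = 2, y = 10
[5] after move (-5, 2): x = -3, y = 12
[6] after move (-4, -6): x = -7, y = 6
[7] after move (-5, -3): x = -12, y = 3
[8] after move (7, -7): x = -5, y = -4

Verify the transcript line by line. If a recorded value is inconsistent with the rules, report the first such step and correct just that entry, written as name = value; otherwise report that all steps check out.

step 3, y = 6

Recomputing the run from the initial state:
step 1: x = -2, y = -1
step 2: x = -7, y = 4
step 3: x = -7, y = 6
step 4: x = 2, y = 15
step 5: x = -3, y = 17
step 6: x = -7, y = 11
step 7: x = -12, y = 8
step 8: x = -5, y = 1
The first disagreement with the transcript is at step 3, where the value should be y = 6.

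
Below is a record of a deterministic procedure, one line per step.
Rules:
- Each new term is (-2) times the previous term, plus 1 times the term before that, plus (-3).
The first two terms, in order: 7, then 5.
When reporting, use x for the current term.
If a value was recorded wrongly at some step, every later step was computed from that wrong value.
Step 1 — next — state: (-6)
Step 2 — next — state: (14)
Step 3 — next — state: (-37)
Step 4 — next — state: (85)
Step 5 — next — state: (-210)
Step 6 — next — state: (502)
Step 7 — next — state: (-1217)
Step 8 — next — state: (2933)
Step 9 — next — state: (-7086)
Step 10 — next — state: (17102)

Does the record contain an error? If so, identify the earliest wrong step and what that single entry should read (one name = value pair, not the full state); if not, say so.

Recomputing the run from the initial state:
step 1: x = -6
step 2: x = 14
step 3: x = -37
step 4: x = 85
step 5: x = -210
step 6: x = 502
step 7: x = -1217
step 8: x = 2933
step 9: x = -7086
step 10: x = 17102
This matches the record at every step.

no error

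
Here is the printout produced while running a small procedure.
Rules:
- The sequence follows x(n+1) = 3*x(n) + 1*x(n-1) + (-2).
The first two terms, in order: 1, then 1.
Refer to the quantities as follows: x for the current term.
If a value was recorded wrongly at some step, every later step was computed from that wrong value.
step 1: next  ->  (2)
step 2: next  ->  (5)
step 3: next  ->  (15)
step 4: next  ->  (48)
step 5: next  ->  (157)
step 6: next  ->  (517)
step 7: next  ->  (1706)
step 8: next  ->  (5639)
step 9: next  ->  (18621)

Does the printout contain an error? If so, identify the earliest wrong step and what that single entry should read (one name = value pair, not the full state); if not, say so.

Step 1: x = 3*(1) + (1)*(1) + (-2) = 2 — checks out.
Step 2: x = 3*(2) + (1)*(1) + (-2) = 5 — same as recorded.
Step 3: x = 3*(5) + (1)*(2) + (-2) = 15 — in agreement.
Step 4: x = 3*(15) + (1)*(5) + (-2) = 48 — exactly as logged.
Step 5: x = 3*(48) + (1)*(15) + (-2) = 157 — verified.
Step 6: x = 3*(157) + (1)*(48) + (-2) = 517 — agrees with the printout.
Step 7: x = 3*(517) + (1)*(157) + (-2) = 1706 — confirmed correct.
Step 8: x = 3*(1706) + (1)*(517) + (-2) = 5633 — the entry is off here.
First deviation found at step 8; the corrected entry is x = 5633.

step 8, x = 5633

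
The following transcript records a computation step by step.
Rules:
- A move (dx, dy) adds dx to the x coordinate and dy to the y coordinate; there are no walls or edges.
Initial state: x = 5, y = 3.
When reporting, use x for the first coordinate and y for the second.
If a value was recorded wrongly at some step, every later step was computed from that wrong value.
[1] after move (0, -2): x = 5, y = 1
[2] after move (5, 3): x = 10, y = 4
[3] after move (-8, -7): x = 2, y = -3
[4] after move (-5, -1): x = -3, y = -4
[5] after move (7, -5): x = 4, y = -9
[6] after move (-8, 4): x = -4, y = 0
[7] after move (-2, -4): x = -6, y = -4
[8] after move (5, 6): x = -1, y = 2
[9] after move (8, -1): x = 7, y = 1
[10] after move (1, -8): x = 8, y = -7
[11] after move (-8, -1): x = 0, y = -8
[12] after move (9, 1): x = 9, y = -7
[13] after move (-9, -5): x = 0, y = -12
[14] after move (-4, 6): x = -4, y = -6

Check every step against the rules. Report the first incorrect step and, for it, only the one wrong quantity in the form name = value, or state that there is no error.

Recomputing the run from the initial state:
step 1: x = 5, y = 1
step 2: x = 10, y = 4
step 3: x = 2, y = -3
step 4: x = -3, y = -4
step 5: x = 4, y = -9
step 6: x = -4, y = -5
step 7: x = -6, y = -9
step 8: x = -1, y = -3
step 9: x = 7, y = -4
step 10: x = 8, y = -12
step 11: x = 0, y = -13
step 12: x = 9, y = -12
step 13: x = 0, y = -17
step 14: x = -4, y = -11
The first disagreement with the transcript is at step 6, where the value should be y = -5.

step 6, y = -5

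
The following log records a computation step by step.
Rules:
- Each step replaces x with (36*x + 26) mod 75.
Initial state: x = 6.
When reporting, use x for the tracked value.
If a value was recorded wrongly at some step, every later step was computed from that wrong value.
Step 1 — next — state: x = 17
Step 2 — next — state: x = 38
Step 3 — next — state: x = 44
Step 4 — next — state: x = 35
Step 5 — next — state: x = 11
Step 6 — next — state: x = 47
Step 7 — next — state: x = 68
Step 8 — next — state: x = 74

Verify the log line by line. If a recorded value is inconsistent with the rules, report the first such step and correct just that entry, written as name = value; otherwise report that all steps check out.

no error

1. x = (36*6 + 26) mod 75 = 17 (checks out)
2. x = (36*17 + 26) mod 75 = 38 (exactly as logged)
3. x = (36*38 + 26) mod 75 = 44 (verified)
4. x = (36*44 + 26) mod 75 = 35 (agrees with the log)
5. x = (36*35 + 26) mod 75 = 11 (same as recorded)
6. x = (36*11 + 26) mod 75 = 47 (confirmed correct)
7. x = (36*47 + 26) mod 75 = 68 (in agreement)
8. x = (36*68 + 26) mod 75 = 74 (agrees with the log)
The recomputation confirms every line.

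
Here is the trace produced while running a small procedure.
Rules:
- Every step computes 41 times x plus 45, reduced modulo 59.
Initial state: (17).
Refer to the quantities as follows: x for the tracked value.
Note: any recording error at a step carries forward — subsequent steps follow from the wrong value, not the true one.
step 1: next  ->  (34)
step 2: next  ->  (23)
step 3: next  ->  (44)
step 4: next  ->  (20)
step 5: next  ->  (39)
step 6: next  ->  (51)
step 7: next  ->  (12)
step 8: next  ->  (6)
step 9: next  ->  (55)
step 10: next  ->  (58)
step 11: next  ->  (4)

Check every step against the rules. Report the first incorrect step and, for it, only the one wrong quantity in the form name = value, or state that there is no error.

Recomputing the run from the initial state:
step 1: x = 34
step 2: x = 23
step 3: x = 44
step 4: x = 20
step 5: x = 39
step 6: x = 51
step 7: x = 12
step 8: x = 6
step 9: x = 55
step 10: x = 58
step 11: x = 4
This matches the trace at every step.

no error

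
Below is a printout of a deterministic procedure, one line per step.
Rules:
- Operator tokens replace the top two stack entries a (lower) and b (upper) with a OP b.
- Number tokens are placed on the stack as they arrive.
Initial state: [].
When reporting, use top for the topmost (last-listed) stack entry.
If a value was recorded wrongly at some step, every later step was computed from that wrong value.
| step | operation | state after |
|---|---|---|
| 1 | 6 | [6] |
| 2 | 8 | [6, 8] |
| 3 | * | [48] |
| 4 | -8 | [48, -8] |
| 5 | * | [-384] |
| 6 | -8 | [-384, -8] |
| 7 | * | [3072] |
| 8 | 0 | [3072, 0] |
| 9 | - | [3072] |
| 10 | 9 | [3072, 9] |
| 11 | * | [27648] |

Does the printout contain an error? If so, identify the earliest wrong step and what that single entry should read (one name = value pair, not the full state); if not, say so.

step 1: push 6: top = 6 -> consistent with the printout
step 2: push 8: top = 8 -> verified
step 3: 6 * 8 = 48 -> no discrepancy
step 4: push -8: top = -8 -> matches
step 5: 48 * -8 = -384 -> verified
step 6: push -8: top = -8 -> verified
step 7: -384 * -8 = 3072 -> exactly as logged
step 8: push 0: top = 0 -> in agreement
step 9: 3072 - 0 = 3072 -> no discrepancy
step 10: push 9: top = 9 -> same as recorded
step 11: 3072 * 9 = 27648 -> no discrepancy
No step deviates from the rules.

no error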